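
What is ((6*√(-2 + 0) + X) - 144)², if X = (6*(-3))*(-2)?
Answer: 11592 - 1296*I*√2 ≈ 11592.0 - 1832.8*I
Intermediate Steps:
X = 36 (X = -18*(-2) = 36)
((6*√(-2 + 0) + X) - 144)² = ((6*√(-2 + 0) + 36) - 144)² = ((6*√(-2) + 36) - 144)² = ((6*(I*√2) + 36) - 144)² = ((6*I*√2 + 36) - 144)² = ((36 + 6*I*√2) - 144)² = (-108 + 6*I*√2)²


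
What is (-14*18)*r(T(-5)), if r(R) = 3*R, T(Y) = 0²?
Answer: 0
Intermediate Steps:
T(Y) = 0
(-14*18)*r(T(-5)) = (-14*18)*(3*0) = -252*0 = 0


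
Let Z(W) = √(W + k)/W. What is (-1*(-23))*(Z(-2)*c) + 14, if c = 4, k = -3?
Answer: 14 - 46*I*√5 ≈ 14.0 - 102.86*I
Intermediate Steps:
Z(W) = √(-3 + W)/W (Z(W) = √(W - 3)/W = √(-3 + W)/W)
(-1*(-23))*(Z(-2)*c) + 14 = (-1*(-23))*((√(-3 - 2)/(-2))*4) + 14 = 23*(-I*√5/2*4) + 14 = 23*(-2*I*√5) + 14 = -46*I*√5 + 14 = 14 - 46*I*√5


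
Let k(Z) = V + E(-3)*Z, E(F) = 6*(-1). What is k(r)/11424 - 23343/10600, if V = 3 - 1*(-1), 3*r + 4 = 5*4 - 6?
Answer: -8338751/3784200 ≈ -2.2036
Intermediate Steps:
E(F) = -6
r = 10/3 (r = -4/3 + (5*4 - 6)/3 = -4/3 + (20 - 6)/3 = -4/3 + (⅓)*14 = -4/3 + 14/3 = 10/3 ≈ 3.3333)
V = 4 (V = 3 + 1 = 4)
k(Z) = 4 - 6*Z
k(r)/11424 - 23343/10600 = (4 - 6*10/3)/11424 - 23343/10600 = (4 - 20)*(1/11424) - 23343*1/10600 = -16*1/11424 - 23343/10600 = -1/714 - 23343/10600 = -8338751/3784200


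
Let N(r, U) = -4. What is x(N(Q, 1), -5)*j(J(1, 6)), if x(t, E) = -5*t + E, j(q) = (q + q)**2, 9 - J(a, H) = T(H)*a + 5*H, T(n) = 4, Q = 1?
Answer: 37500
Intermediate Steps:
J(a, H) = 9 - 5*H - 4*a (J(a, H) = 9 - (4*a + 5*H) = 9 + (-5*H - 4*a) = 9 - 5*H - 4*a)
j(q) = 4*q**2 (j(q) = (2*q)**2 = 4*q**2)
x(t, E) = E - 5*t
x(N(Q, 1), -5)*j(J(1, 6)) = (-5 - 5*(-4))*(4*(9 - 5*6 - 4*1)**2) = (-5 + 20)*(4*(9 - 30 - 4)**2) = 15*(4*(-25)**2) = 15*(4*625) = 15*2500 = 37500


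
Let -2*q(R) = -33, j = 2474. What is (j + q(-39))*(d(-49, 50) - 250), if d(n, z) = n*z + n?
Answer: -13692769/2 ≈ -6.8464e+6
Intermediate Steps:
q(R) = 33/2 (q(R) = -½*(-33) = 33/2)
d(n, z) = n + n*z
(j + q(-39))*(d(-49, 50) - 250) = (2474 + 33/2)*(-49*(1 + 50) - 250) = 4981*(-49*51 - 250)/2 = 4981*(-2499 - 250)/2 = (4981/2)*(-2749) = -13692769/2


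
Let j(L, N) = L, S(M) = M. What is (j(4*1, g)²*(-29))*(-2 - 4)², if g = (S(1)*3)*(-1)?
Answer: -16704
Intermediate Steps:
g = -3 (g = (1*3)*(-1) = 3*(-1) = -3)
(j(4*1, g)²*(-29))*(-2 - 4)² = ((4*1)²*(-29))*(-2 - 4)² = (4²*(-29))*(-6)² = (16*(-29))*36 = -464*36 = -16704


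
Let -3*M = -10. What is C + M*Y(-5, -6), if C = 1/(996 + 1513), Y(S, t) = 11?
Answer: 275993/7527 ≈ 36.667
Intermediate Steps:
M = 10/3 (M = -1/3*(-10) = 10/3 ≈ 3.3333)
C = 1/2509 ≈ 0.00039857
C + M*Y(-5, -6) = 1/2509 + (10/3)*11 = 1/2509 + 110/3 = 275993/7527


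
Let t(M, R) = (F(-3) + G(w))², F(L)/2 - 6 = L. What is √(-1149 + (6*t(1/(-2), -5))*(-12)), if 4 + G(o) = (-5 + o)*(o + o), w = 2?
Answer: 11*I*√69 ≈ 91.373*I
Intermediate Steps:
G(o) = -4 + 2*o*(-5 + o) (G(o) = -4 + (-5 + o)*(o + o) = -4 + (-5 + o)*(2*o) = -4 + 2*o*(-5 + o))
F(L) = 12 + 2*L
t(M, R) = 100 (t(M, R) = ((12 + 2*(-3)) + (-4 - 10*2 + 2*2²))² = ((12 - 6) + (-4 - 20 + 2*4))² = (6 + (-4 - 20 + 8))² = (6 - 16)² = (-10)² = 100)
√(-1149 + (6*t(1/(-2), -5))*(-12)) = √(-1149 + (6*100)*(-12)) = √(-1149 + 600*(-12)) = √(-1149 - 7200) = √(-8349) = 11*I*√69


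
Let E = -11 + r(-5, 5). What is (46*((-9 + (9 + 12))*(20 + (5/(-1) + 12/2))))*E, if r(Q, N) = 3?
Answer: -92736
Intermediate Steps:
E = -8 (E = -11 + 3 = -8)
(46*((-9 + (9 + 12))*(20 + (5/(-1) + 12/2))))*E = (46*((-9 + (9 + 12))*(20 + (5/(-1) + 12/2))))*(-8) = (46*((-9 + 21)*(20 + (5*(-1) + 12*(½)))))*(-8) = (46*(12*(20 + (-5 + 6))))*(-8) = (46*(12*(20 + 1)))*(-8) = (46*(12*21))*(-8) = (46*252)*(-8) = 11592*(-8) = -92736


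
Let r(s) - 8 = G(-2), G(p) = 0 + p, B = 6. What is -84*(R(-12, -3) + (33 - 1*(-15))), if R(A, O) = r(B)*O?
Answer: -2520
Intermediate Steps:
G(p) = p
r(s) = 6 (r(s) = 8 - 2 = 6)
R(A, O) = 6*O
-84*(R(-12, -3) + (33 - 1*(-15))) = -84*(6*(-3) + (33 - 1*(-15))) = -84*(-18 + (33 + 15)) = -84*(-18 + 48) = -84*30 = -2520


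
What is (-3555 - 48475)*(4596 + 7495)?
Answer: -629094730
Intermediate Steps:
(-3555 - 48475)*(4596 + 7495) = -52030*12091 = -629094730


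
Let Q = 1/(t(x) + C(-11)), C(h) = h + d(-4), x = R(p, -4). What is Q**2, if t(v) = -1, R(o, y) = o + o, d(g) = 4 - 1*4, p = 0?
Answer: 1/144 ≈ 0.0069444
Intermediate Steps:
d(g) = 0 (d(g) = 4 - 4 = 0)
R(o, y) = 2*o
x = 0 (x = 2*0 = 0)
C(h) = h (C(h) = h + 0 = h)
Q = -1/12 (Q = 1/(-1 - 11) = 1/(-12) = -1/12 ≈ -0.083333)
Q**2 = (-1/12)**2 = 1/144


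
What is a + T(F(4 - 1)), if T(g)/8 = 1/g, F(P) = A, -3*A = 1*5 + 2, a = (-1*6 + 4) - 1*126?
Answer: -920/7 ≈ -131.43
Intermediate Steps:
a = -128 (a = (-6 + 4) - 126 = -2 - 126 = -128)
A = -7/3 (A = -(1*5 + 2)/3 = -(5 + 2)/3 = -⅓*7 = -7/3 ≈ -2.3333)
F(P) = -7/3
T(g) = 8/g
a + T(F(4 - 1)) = -128 + 8/(-7/3) = -128 + 8*(-3/7) = -128 - 24/7 = -920/7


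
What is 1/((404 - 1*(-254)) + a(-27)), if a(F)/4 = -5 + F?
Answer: 1/530 ≈ 0.0018868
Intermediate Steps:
a(F) = -20 + 4*F (a(F) = 4*(-5 + F) = -20 + 4*F)
1/((404 - 1*(-254)) + a(-27)) = 1/((404 - 1*(-254)) + (-20 + 4*(-27))) = 1/((404 + 254) + (-20 - 108)) = 1/(658 - 128) = 1/530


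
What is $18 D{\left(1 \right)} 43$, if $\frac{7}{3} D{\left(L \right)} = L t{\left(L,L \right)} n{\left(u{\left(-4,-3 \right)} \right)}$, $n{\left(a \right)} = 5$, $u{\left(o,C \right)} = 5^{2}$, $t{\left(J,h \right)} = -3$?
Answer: $- \frac{34830}{7} \approx -4975.7$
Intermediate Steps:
$u{\left(o,C \right)} = 25$
$D{\left(L \right)} = - \frac{45 L}{7}$ ($D{\left(L \right)} = \frac{3 L \left(-3\right) 5}{7} = \frac{3 - 3 L 5}{7} = \frac{3 \left(- 15 L\right)}{7} = - \frac{45 L}{7}$)
$18 D{\left(1 \right)} 43 = 18 \left(\left(- \frac{45}{7}\right) 1\right) 43 = 18 \left(- \frac{45}{7}\right) 43 = \left(- \frac{810}{7}\right) 43 = - \frac{34830}{7}$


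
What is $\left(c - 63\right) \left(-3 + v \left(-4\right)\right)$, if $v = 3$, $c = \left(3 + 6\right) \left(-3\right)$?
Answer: $1350$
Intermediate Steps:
$c = -27$ ($c = 9 \left(-3\right) = -27$)
$\left(c - 63\right) \left(-3 + v \left(-4\right)\right) = \left(-27 - 63\right) \left(-3 + 3 \left(-4\right)\right) = - 90 \left(-3 - 12\right) = \left(-90\right) \left(-15\right) = 1350$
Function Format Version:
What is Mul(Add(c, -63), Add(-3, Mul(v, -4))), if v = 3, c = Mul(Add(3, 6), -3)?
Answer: 1350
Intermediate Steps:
c = -27 (c = Mul(9, -3) = -27)
Mul(Add(c, -63), Add(-3, Mul(v, -4))) = Mul(Add(-27, -63), Add(-3, Mul(3, -4))) = Mul(-90, Add(-3, -12)) = Mul(-90, -15) = 1350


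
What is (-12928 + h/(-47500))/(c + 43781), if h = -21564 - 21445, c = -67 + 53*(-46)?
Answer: -36119823/115330000 ≈ -0.31319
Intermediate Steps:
c = -2505 (c = -67 - 2438 = -2505)
h = -43009
(-12928 + h/(-47500))/(c + 43781) = (-12928 - 43009/(-47500))/(-2505 + 43781) = (-12928 - 43009*(-1/47500))/41276 = (-12928 + 43009/47500)*(1/41276) = -614036991/47500*1/41276 = -36119823/115330000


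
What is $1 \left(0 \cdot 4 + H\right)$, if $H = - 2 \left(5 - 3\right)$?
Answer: $-4$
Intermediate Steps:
$H = -4$ ($H = \left(-2\right) 2 = -4$)
$1 \left(0 \cdot 4 + H\right) = 1 \left(0 \cdot 4 - 4\right) = 1 \left(0 - 4\right) = 1 \left(-4\right) = -4$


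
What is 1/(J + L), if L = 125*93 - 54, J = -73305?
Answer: -1/61734 ≈ -1.6199e-5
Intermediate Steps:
L = 11571 (L = 11625 - 54 = 11571)
1/(J + L) = 1/(-73305 + 11571) = 1/(-61734) = -1/61734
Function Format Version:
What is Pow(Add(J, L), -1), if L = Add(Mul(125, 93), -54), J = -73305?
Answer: Rational(-1, 61734) ≈ -1.6199e-5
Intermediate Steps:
L = 11571 (L = Add(11625, -54) = 11571)
Pow(Add(J, L), -1) = Pow(Add(-73305, 11571), -1) = Pow(-61734, -1) = Rational(-1, 61734)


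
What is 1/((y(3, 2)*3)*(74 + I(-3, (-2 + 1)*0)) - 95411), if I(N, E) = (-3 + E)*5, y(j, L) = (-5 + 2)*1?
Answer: -1/95942 ≈ -1.0423e-5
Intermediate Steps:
y(j, L) = -3 (y(j, L) = -3*1 = -3)
I(N, E) = -15 + 5*E
1/((y(3, 2)*3)*(74 + I(-3, (-2 + 1)*0)) - 95411) = 1/((-3*3)*(74 + (-15 + 5*((-2 + 1)*0))) - 95411) = 1/(-9*(74 + (-15 + 5*(-1*0))) - 95411) = 1/(-9*(74 + (-15 + 5*0)) - 95411) = 1/(-9*(74 + (-15 + 0)) - 95411) = 1/(-9*(74 - 15) - 95411) = 1/(-9*59 - 95411) = 1/(-531 - 95411) = 1/(-95942) = -1/95942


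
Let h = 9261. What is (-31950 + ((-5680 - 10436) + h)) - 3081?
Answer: -41886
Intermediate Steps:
(-31950 + ((-5680 - 10436) + h)) - 3081 = (-31950 + ((-5680 - 10436) + 9261)) - 3081 = (-31950 + (-16116 + 9261)) - 3081 = (-31950 - 6855) - 3081 = -38805 - 3081 = -41886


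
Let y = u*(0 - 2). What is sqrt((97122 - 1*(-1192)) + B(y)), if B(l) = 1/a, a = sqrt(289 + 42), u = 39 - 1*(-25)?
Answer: sqrt(10771380154 + 331*sqrt(331))/331 ≈ 313.55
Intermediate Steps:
u = 64 (u = 39 + 25 = 64)
a = sqrt(331) ≈ 18.193
y = -128 (y = 64*(0 - 2) = 64*(-2) = -128)
B(l) = sqrt(331)/331 (B(l) = 1/(sqrt(331)) = sqrt(331)/331)
sqrt((97122 - 1*(-1192)) + B(y)) = sqrt((97122 - 1*(-1192)) + sqrt(331)/331) = sqrt((97122 + 1192) + sqrt(331)/331) = sqrt(98314 + sqrt(331)/331)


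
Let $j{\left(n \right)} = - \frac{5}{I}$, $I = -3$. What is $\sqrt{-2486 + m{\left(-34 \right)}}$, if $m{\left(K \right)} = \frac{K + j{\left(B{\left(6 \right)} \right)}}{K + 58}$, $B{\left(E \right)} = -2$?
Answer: $\frac{i \sqrt{358178}}{12} \approx 49.873 i$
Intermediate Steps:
$j{\left(n \right)} = \frac{5}{3}$ ($j{\left(n \right)} = - \frac{5}{-3} = \left(-5\right) \left(- \frac{1}{3}\right) = \frac{5}{3}$)
$m{\left(K \right)} = \frac{\frac{5}{3} + K}{58 + K}$ ($m{\left(K \right)} = \frac{K + \frac{5}{3}}{K + 58} = \frac{\frac{5}{3} + K}{58 + K}$)
$\sqrt{-2486 + m{\left(-34 \right)}} = \sqrt{-2486 + \frac{\frac{5}{3} - 34}{58 - 34}} = \sqrt{-2486 + \frac{1}{24} \left(- \frac{97}{3}\right)} = \sqrt{-2486 - \frac{97}{72}} = \sqrt{- \frac{179089}{72}} = \frac{i \sqrt{358178}}{12}$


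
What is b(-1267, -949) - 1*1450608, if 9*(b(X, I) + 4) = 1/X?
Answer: -16541328637/11403 ≈ -1.4506e+6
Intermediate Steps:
b(X, I) = -4 + 1/(9*X)
b(-1267, -949) - 1*1450608 = (-4 + (⅑)/(-1267)) - 1*1450608 = (-4 + (⅑)*(-1/1267)) - 1450608 = (-4 - 1/11403) - 1450608 = -45613/11403 - 1450608 = -16541328637/11403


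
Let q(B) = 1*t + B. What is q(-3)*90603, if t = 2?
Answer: -90603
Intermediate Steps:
q(B) = 2 + B (q(B) = 1*2 + B = 2 + B)
q(-3)*90603 = (2 - 3)*90603 = -1*90603 = -90603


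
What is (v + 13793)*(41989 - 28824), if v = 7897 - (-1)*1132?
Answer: 300451630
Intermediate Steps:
v = 9029 (v = 7897 - 1*(-1132) = 7897 + 1132 = 9029)
(v + 13793)*(41989 - 28824) = (9029 + 13793)*(41989 - 28824) = 22822*13165 = 300451630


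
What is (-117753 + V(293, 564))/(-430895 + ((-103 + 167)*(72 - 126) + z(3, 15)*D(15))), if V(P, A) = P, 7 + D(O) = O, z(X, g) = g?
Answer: 16780/62033 ≈ 0.27050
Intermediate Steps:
D(O) = -7 + O
(-117753 + V(293, 564))/(-430895 + ((-103 + 167)*(72 - 126) + z(3, 15)*D(15))) = (-117753 + 293)/(-430895 + ((-103 + 167)*(72 - 126) + 15*(-7 + 15))) = -117460/(-430895 + (64*(-54) + 15*8)) = -117460/(-430895 + (-3456 + 120)) = -117460/(-430895 - 3336) = -117460/(-434231) = -117460*(-1/434231) = 16780/62033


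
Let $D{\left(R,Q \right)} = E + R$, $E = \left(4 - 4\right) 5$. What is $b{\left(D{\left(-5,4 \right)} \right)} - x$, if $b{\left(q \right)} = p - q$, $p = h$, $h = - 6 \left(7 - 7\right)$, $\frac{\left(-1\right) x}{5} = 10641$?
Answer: $53210$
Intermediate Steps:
$x = -53205$ ($x = \left(-5\right) 10641 = -53205$)
$E = 0$ ($E = 0 \cdot 5 = 0$)
$h = 0$ ($h = \left(-6\right) 0 = 0$)
$p = 0$
$D{\left(R,Q \right)} = R$ ($D{\left(R,Q \right)} = 0 + R = R$)
$b{\left(q \right)} = - q$ ($b{\left(q \right)} = 0 - q = - q$)
$b{\left(D{\left(-5,4 \right)} \right)} - x = \left(-1\right) \left(-5\right) - -53205 = 5 + 53205 = 53210$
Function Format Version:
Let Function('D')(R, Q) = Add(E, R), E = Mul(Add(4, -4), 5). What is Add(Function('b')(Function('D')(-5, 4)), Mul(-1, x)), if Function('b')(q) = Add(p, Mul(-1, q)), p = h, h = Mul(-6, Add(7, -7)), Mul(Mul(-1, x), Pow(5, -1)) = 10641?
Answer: 53210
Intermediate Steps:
x = -53205 (x = Mul(-5, 10641) = -53205)
E = 0 (E = Mul(0, 5) = 0)
h = 0 (h = Mul(-6, 0) = 0)
p = 0
Function('D')(R, Q) = R (Function('D')(R, Q) = Add(0, R) = R)
Function('b')(q) = Mul(-1, q) (Function('b')(q) = Add(0, Mul(-1, q)) = Mul(-1, q))
Add(Function('b')(Function('D')(-5, 4)), Mul(-1, x)) = Add(Mul(-1, -5), Mul(-1, -53205)) = Add(5, 53205) = 53210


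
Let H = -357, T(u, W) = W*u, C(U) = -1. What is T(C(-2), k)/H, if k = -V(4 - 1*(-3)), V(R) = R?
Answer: -1/51 ≈ -0.019608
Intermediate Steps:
k = -7 (k = -(4 - 1*(-3)) = -(4 + 3) = -1*7 = -7)
T(C(-2), k)/H = (-7*(-1))/(-357) = -1/357*7 = -1/51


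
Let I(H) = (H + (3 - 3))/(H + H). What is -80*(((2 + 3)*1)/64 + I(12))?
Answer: -185/4 ≈ -46.250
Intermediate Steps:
I(H) = ½ (I(H) = (H + 0)/((2*H)) = H*(1/(2*H)) = ½)
-80*(((2 + 3)*1)/64 + I(12)) = -80*(((2 + 3)*1)/64 + ½) = -80*((5*1)*(1/64) + ½) = -80*(5*(1/64) + ½) = -80*(5/64 + ½) = -80*37/64 = -185/4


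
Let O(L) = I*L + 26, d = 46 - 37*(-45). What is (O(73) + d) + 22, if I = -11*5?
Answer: -2256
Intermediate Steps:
I = -55
d = 1711 (d = 46 + 1665 = 1711)
O(L) = 26 - 55*L (O(L) = -55*L + 26 = 26 - 55*L)
(O(73) + d) + 22 = ((26 - 55*73) + 1711) + 22 = ((26 - 4015) + 1711) + 22 = (-3989 + 1711) + 22 = -2278 + 22 = -2256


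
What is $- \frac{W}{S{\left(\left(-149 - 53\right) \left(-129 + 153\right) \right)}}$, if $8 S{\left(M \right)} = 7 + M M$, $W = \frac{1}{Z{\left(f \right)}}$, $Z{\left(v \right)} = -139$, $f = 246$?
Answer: $\frac{8}{3266932429} \approx 2.4488 \cdot 10^{-9}$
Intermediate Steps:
$W = - \frac{1}{139}$ ($W = \frac{1}{-139} = - \frac{1}{139} \approx -0.0071942$)
$S{\left(M \right)} = \frac{7}{8} + \frac{M^{2}}{8}$ ($S{\left(M \right)} = \frac{7 + M M}{8} = \frac{7 + M^{2}}{8} = \frac{7}{8} + \frac{M^{2}}{8}$)
$- \frac{W}{S{\left(\left(-149 - 53\right) \left(-129 + 153\right) \right)}} = - \frac{-1}{139 \left(\frac{7}{8} + \frac{\left(\left(-149 - 53\right) \left(-129 + 153\right)\right)^{2}}{8}\right)} = - \frac{-1}{139 \left(\frac{7}{8} + \frac{\left(\left(-202\right) 24\right)^{2}}{8}\right)} = - \frac{-1}{139 \left(\frac{7}{8} + \frac{\left(-4848\right)^{2}}{8}\right)} = - \frac{-1}{139 \left(\frac{7}{8} + \frac{1}{8} \cdot 23503104\right)} = - \frac{-1}{139 \left(\frac{7}{8} + 2937888\right)} = - \frac{-1}{139 \cdot \frac{23503111}{8}} = - \frac{\left(-1\right) 8}{139 \cdot 23503111} = \left(-1\right) \left(- \frac{8}{3266932429}\right) = \frac{8}{3266932429}$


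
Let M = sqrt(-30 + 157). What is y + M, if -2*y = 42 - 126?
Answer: 42 + sqrt(127) ≈ 53.269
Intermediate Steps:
y = 42 (y = -(42 - 126)/2 = -1/2*(-84) = 42)
M = sqrt(127) ≈ 11.269
y + M = 42 + sqrt(127)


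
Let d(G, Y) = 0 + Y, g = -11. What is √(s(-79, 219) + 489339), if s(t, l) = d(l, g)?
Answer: 4*√30583 ≈ 699.52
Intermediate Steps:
d(G, Y) = Y
s(t, l) = -11
√(s(-79, 219) + 489339) = √(-11 + 489339) = √489328 = 4*√30583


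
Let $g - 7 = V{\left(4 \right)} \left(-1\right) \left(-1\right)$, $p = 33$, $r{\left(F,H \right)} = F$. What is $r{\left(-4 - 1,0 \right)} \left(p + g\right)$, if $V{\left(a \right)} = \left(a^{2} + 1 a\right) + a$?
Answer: $-320$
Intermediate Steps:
$V{\left(a \right)} = a^{2} + 2 a$ ($V{\left(a \right)} = \left(a^{2} + a\right) + a = \left(a + a^{2}\right) + a = a^{2} + 2 a$)
$g = 31$ ($g = 7 + 4 \left(2 + 4\right) \left(-1\right) \left(-1\right) = 7 + 4 \cdot 6 \left(-1\right) \left(-1\right) = 7 + 24 \left(-1\right) \left(-1\right) = 7 - -24 = 7 + 24 = 31$)
$r{\left(-4 - 1,0 \right)} \left(p + g\right) = \left(-4 - 1\right) \left(33 + 31\right) = \left(-4 - 1\right) 64 = \left(-5\right) 64 = -320$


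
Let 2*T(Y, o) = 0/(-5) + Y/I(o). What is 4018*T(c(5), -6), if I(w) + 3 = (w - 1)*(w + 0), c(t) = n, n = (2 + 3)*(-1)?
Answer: -10045/39 ≈ -257.56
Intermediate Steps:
n = -5 (n = 5*(-1) = -5)
c(t) = -5
I(w) = -3 + w*(-1 + w) (I(w) = -3 + (w - 1)*(w + 0) = -3 + (-1 + w)*w = -3 + w*(-1 + w))
T(Y, o) = Y/(2*(-3 + o² - o)) (T(Y, o) = (0/(-5) + Y/(-3 + o² - o))/2 = (0*(-⅕) + Y/(-3 + o² - o))/2 = (0 + Y/(-3 + o² - o))/2 = (Y/(-3 + o² - o))/2 = Y/(2*(-3 + o² - o)))
4018*T(c(5), -6) = 4018*((½)*(-5)/(-3 + (-6)² - 1*(-6))) = 4018*((½)*(-5)/(-3 + 36 + 6)) = 4018*((½)*(-5)/39) = 4018*((½)*(-5)*(1/39)) = 4018*(-5/78) = -10045/39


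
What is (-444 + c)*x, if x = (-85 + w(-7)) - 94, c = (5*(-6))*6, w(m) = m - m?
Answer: 111696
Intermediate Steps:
w(m) = 0
c = -180 (c = -30*6 = -180)
x = -179 (x = (-85 + 0) - 94 = -85 - 94 = -179)
(-444 + c)*x = (-444 - 180)*(-179) = -624*(-179) = 111696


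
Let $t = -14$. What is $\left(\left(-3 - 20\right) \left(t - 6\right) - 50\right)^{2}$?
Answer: $168100$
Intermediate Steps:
$\left(\left(-3 - 20\right) \left(t - 6\right) - 50\right)^{2} = \left(\left(-3 - 20\right) \left(-14 - 6\right) - 50\right)^{2} = \left(\left(-3 - 20\right) \left(-20\right) - 50\right)^{2} = \left(\left(-23\right) \left(-20\right) - 50\right)^{2} = \left(460 - 50\right)^{2} = 410^{2} = 168100$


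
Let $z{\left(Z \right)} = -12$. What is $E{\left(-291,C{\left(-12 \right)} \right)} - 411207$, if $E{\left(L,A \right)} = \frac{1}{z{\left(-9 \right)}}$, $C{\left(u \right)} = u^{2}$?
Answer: $- \frac{4934485}{12} \approx -4.1121 \cdot 10^{5}$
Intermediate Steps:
$E{\left(L,A \right)} = - \frac{1}{12}$ ($E{\left(L,A \right)} = \frac{1}{-12} = - \frac{1}{12}$)
$E{\left(-291,C{\left(-12 \right)} \right)} - 411207 = - \frac{1}{12} - 411207 = - \frac{4934485}{12}$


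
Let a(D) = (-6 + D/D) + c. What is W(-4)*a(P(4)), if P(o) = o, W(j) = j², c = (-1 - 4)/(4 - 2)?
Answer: -120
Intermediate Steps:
c = -5/2 ≈ -2.5000
a(D) = -15/2 (a(D) = (-6 + D/D) - 5/2 = (-6 + 1) - 5/2 = -5 - 5/2 = -15/2)
W(-4)*a(P(4)) = (-4)²*(-15/2) = 16*(-15/2) = -120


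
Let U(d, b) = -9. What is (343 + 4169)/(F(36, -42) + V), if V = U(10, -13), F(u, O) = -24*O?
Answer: 1504/333 ≈ 4.5165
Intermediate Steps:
V = -9
(343 + 4169)/(F(36, -42) + V) = (343 + 4169)/(-24*(-42) - 9) = 4512/(1008 - 9) = 4512/999 = 4512*(1/999) = 1504/333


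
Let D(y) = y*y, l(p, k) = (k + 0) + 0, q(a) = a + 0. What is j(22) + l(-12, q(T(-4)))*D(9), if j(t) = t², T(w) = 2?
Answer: 646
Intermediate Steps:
q(a) = a
l(p, k) = k (l(p, k) = k + 0 = k)
D(y) = y²
j(22) + l(-12, q(T(-4)))*D(9) = 22² + 2*9² = 484 + 2*81 = 484 + 162 = 646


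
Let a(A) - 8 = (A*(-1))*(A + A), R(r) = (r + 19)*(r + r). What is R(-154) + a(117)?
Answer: 14210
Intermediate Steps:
R(r) = 2*r*(19 + r) (R(r) = (19 + r)*(2*r) = 2*r*(19 + r))
a(A) = 8 - 2*A**2 (a(A) = 8 + (A*(-1))*(A + A) = 8 + (-A)*(2*A) = 8 - 2*A**2)
R(-154) + a(117) = 2*(-154)*(19 - 154) + (8 - 2*117**2) = 2*(-154)*(-135) + (8 - 2*13689) = 41580 + (8 - 27378) = 41580 - 27370 = 14210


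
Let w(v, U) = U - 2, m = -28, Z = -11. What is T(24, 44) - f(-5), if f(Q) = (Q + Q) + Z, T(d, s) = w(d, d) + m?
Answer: 15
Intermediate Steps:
w(v, U) = -2 + U
T(d, s) = -30 + d (T(d, s) = (-2 + d) - 28 = -30 + d)
f(Q) = -11 + 2*Q (f(Q) = (Q + Q) - 11 = 2*Q - 11 = -11 + 2*Q)
T(24, 44) - f(-5) = (-30 + 24) - (-11 + 2*(-5)) = -6 - (-11 - 10) = -6 - 1*(-21) = -6 + 21 = 15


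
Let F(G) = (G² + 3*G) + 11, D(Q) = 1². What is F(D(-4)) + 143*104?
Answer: 14887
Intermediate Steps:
D(Q) = 1
F(G) = 11 + G² + 3*G
F(D(-4)) + 143*104 = (11 + 1² + 3*1) + 143*104 = (11 + 1 + 3) + 14872 = 15 + 14872 = 14887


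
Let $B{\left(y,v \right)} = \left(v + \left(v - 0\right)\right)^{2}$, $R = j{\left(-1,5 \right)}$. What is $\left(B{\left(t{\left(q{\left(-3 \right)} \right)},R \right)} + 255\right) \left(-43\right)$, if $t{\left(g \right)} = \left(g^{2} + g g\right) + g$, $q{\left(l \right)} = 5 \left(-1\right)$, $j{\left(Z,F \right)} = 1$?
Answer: $-11137$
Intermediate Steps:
$q{\left(l \right)} = -5$
$R = 1$
$t{\left(g \right)} = g + 2 g^{2}$ ($t{\left(g \right)} = \left(g^{2} + g^{2}\right) + g = 2 g^{2} + g = g + 2 g^{2}$)
$B{\left(y,v \right)} = 4 v^{2}$ ($B{\left(y,v \right)} = \left(v + \left(v + 0\right)\right)^{2} = \left(v + v\right)^{2} = \left(2 v\right)^{2} = 4 v^{2}$)
$\left(B{\left(t{\left(q{\left(-3 \right)} \right)},R \right)} + 255\right) \left(-43\right) = \left(4 \cdot 1^{2} + 255\right) \left(-43\right) = \left(4 \cdot 1 + 255\right) \left(-43\right) = \left(4 + 255\right) \left(-43\right) = 259 \left(-43\right) = -11137$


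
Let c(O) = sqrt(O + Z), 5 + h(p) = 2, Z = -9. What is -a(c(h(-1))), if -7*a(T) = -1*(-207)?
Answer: 207/7 ≈ 29.571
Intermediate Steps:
h(p) = -3 (h(p) = -5 + 2 = -3)
c(O) = sqrt(-9 + O) (c(O) = sqrt(O - 9) = sqrt(-9 + O))
a(T) = -207/7 (a(T) = -(-1)*(-207)/7 = -1/7*207 = -207/7)
-a(c(h(-1))) = -1*(-207/7) = 207/7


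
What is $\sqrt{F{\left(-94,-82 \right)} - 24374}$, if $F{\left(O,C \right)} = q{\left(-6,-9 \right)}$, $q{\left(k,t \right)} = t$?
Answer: $i \sqrt{24383} \approx 156.15 i$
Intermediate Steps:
$F{\left(O,C \right)} = -9$
$\sqrt{F{\left(-94,-82 \right)} - 24374} = \sqrt{-9 - 24374} = \sqrt{-24383} = i \sqrt{24383}$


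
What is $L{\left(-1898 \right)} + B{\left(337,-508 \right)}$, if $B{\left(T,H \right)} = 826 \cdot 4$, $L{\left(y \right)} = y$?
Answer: $1406$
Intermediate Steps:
$B{\left(T,H \right)} = 3304$
$L{\left(-1898 \right)} + B{\left(337,-508 \right)} = -1898 + 3304 = 1406$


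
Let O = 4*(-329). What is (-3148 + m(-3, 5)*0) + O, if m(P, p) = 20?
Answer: -4464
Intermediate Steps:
O = -1316
(-3148 + m(-3, 5)*0) + O = (-3148 + 20*0) - 1316 = (-3148 + 0) - 1316 = -3148 - 1316 = -4464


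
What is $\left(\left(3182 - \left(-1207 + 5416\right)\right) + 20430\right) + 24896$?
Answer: $44299$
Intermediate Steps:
$\left(\left(3182 - \left(-1207 + 5416\right)\right) + 20430\right) + 24896 = \left(\left(3182 - 4209\right) + 20430\right) + 24896 = \left(-1027 + 20430\right) + 24896 = 19403 + 24896 = 44299$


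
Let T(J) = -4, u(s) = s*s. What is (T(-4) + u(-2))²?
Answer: 0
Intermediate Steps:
u(s) = s²
(T(-4) + u(-2))² = (-4 + (-2)²)² = (-4 + 4)² = 0² = 0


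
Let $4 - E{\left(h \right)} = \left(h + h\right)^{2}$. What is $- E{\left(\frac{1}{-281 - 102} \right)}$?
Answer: $- \frac{586752}{146689} \approx -4.0$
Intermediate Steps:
$E{\left(h \right)} = 4 - 4 h^{2}$ ($E{\left(h \right)} = 4 - \left(h + h\right)^{2} = 4 - \left(2 h\right)^{2} = 4 - 4 h^{2}$)
$- E{\left(\frac{1}{-281 - 102} \right)} = - (4 - 4 \left(\frac{1}{-281 - 102}\right)^{2}) = - (4 - 4 \left(\frac{1}{-383}\right)^{2}) = - (4 - 4 \left(- \frac{1}{383}\right)^{2}) = - (4 - \frac{4}{146689}) = \left(-1\right) \frac{586752}{146689} = - \frac{586752}{146689}$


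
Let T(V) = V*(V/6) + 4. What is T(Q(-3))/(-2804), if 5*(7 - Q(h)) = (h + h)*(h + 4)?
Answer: -2281/420600 ≈ -0.0054232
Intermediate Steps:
Q(h) = 7 - 2*h*(4 + h)/5 (Q(h) = 7 - (h + h)*(h + 4)/5 = 7 - 2*h*(4 + h)/5)
T(V) = 4 + V²/6 (T(V) = V*(V*(⅙)) + 4 = V*(V/6) + 4 = V²/6 + 4 = 4 + V²/6)
T(Q(-3))/(-2804) = (4 + (7 - 8/5*(-3) - ⅖*(-3)²)²/6)/(-2804) = (4 + (7 + 24/5 - ⅖*9)²/6)*(-1/2804) = (4 + (7 + 24/5 - 18/5)²/6)*(-1/2804) = (4 + (41/5)²/6)*(-1/2804) = (4 + (⅙)*(1681/25))*(-1/2804) = (4 + 1681/150)*(-1/2804) = (2281/150)*(-1/2804) = -2281/420600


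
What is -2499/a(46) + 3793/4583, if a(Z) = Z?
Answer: -11278439/210818 ≈ -53.498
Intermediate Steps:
-2499/a(46) + 3793/4583 = -2499/46 + 3793/4583 = -11278439/210818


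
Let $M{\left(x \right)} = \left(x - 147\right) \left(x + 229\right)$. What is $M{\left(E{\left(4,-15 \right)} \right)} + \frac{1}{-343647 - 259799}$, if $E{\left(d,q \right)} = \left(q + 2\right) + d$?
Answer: $- \frac{20710266721}{603446} \approx -34320.0$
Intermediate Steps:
$E{\left(d,q \right)} = 2 + d + q$ ($E{\left(d,q \right)} = \left(2 + q\right) + d = 2 + d + q$)
$M{\left(x \right)} = \left(-147 + x\right) \left(229 + x\right)$
$M{\left(E{\left(4,-15 \right)} \right)} + \frac{1}{-343647 - 259799} = \left(-33663 + \left(2 + 4 - 15\right)^{2} + 82 \left(2 + 4 - 15\right)\right) + \frac{1}{-343647 - 259799} = \left(-33663 + \left(-9\right)^{2} + 82 \left(-9\right)\right) + \frac{1}{-603446} = \left(-33663 + 81 - 738\right) - \frac{1}{603446} = -34320 - \frac{1}{603446} = - \frac{20710266721}{603446}$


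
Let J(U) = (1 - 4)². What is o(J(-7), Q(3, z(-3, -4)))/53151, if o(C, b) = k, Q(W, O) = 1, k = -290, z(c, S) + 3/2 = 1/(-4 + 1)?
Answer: -290/53151 ≈ -0.0054561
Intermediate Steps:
z(c, S) = -11/6 (z(c, S) = -3/2 + 1/(-4 + 1) = -3/2 + 1/(-3) = -3/2 - ⅓ = -11/6)
J(U) = 9 (J(U) = (-3)² = 9)
o(C, b) = -290
o(J(-7), Q(3, z(-3, -4)))/53151 = -290/53151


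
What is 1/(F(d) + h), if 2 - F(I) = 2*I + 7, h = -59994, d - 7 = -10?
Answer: -1/59993 ≈ -1.6669e-5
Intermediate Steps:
d = -3 (d = 7 - 10 = -3)
F(I) = -5 - 2*I (F(I) = 2 - (2*I + 7) = 2 - (7 + 2*I) = 2 + (-7 - 2*I) = -5 - 2*I)
1/(F(d) + h) = 1/((-5 - 2*(-3)) - 59994) = 1/((-5 + 6) - 59994) = 1/(1 - 59994) = 1/(-59993) = -1/59993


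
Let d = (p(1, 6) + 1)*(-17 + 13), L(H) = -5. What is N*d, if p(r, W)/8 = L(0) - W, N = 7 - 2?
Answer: 1740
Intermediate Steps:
N = 5
p(r, W) = -40 - 8*W (p(r, W) = 8*(-5 - W) = -40 - 8*W)
d = 348 (d = ((-40 - 8*6) + 1)*(-17 + 13) = ((-40 - 48) + 1)*(-4) = (-88 + 1)*(-4) = -87*(-4) = 348)
N*d = 5*348 = 1740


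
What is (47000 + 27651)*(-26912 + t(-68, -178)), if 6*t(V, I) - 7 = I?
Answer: -4022270531/2 ≈ -2.0111e+9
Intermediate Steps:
t(V, I) = 7/6 + I/6
(47000 + 27651)*(-26912 + t(-68, -178)) = (47000 + 27651)*(-26912 + (7/6 + (⅙)*(-178))) = 74651*(-26912 + (7/6 - 89/3)) = 74651*(-26912 - 57/2) = 74651*(-53881/2) = -4022270531/2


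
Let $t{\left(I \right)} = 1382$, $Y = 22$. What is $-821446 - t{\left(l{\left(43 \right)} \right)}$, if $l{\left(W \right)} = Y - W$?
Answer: $-822828$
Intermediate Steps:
$l{\left(W \right)} = 22 - W$
$-821446 - t{\left(l{\left(43 \right)} \right)} = -821446 - 1382 = -822828$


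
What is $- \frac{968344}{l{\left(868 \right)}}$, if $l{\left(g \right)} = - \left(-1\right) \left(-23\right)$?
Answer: $\frac{968344}{23} \approx 42102.0$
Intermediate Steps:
$l{\left(g \right)} = -23$ ($l{\left(g \right)} = \left(-1\right) 23 = -23$)
$- \frac{968344}{l{\left(868 \right)}} = - \frac{968344}{-23} = \left(-968344\right) \left(- \frac{1}{23}\right) = \frac{968344}{23}$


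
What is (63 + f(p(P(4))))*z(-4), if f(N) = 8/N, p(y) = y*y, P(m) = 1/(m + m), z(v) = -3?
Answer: -1725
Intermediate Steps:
P(m) = 1/(2*m)
p(y) = y**2
(63 + f(p(P(4))))*z(-4) = (63 + 8/(((1/2)/4)**2))*(-3) = (63 + 8/(((1/2)*(1/4))**2))*(-3) = (63 + 8/((1/8)**2))*(-3) = (63 + 8/(1/64))*(-3) = (63 + 8*64)*(-3) = (63 + 512)*(-3) = 575*(-3) = -1725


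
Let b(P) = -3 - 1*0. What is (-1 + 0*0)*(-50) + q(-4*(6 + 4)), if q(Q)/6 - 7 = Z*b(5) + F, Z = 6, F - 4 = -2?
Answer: -4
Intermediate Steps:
F = 2 (F = 4 - 2 = 2)
b(P) = -3 (b(P) = -3 + 0 = -3)
q(Q) = -54 (q(Q) = 42 + 6*(6*(-3) + 2) = 42 + 6*(-18 + 2) = 42 + 6*(-16) = 42 - 96 = -54)
(-1 + 0*0)*(-50) + q(-4*(6 + 4)) = (-1 + 0*0)*(-50) - 54 = (-1 + 0)*(-50) - 54 = -1*(-50) - 54 = 50 - 54 = -4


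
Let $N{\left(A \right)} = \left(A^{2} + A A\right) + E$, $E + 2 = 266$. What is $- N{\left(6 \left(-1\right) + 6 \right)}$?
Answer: $-264$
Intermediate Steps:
$E = 264$ ($E = -2 + 266 = 264$)
$N{\left(A \right)} = 264 + 2 A^{2}$ ($N{\left(A \right)} = \left(A^{2} + A A\right) + 264 = \left(A^{2} + A^{2}\right) + 264 = 2 A^{2} + 264 = 264 + 2 A^{2}$)
$- N{\left(6 \left(-1\right) + 6 \right)} = - (264 + 2 \left(6 \left(-1\right) + 6\right)^{2}) = - (264 + 2 \left(-6 + 6\right)^{2}) = - (264 + 2 \cdot 0^{2}) = - (264 + 2 \cdot 0) = - (264 + 0) = \left(-1\right) 264 = -264$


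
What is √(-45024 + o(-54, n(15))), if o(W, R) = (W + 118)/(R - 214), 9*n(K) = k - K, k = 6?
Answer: 4*I*√130078010/215 ≈ 212.19*I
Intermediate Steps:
n(K) = ⅔ - K/9 (n(K) = (6 - K)/9 = ⅔ - K/9)
o(W, R) = (118 + W)/(-214 + R)
√(-45024 + o(-54, n(15))) = √(-45024 + (118 - 54)/(-214 + (⅔ - ⅑*15))) = √(-45024 + 64/(-214 + (⅔ - 5/3))) = √(-45024 + 64/(-214 - 1)) = √(-45024 + 64/(-215)) = √(-45024 - 1/215*64) = √(-45024 - 64/215) = √(-9680224/215) = 4*I*√130078010/215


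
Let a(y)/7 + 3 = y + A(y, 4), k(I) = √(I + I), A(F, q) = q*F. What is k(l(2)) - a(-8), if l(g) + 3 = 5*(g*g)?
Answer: 301 + √34 ≈ 306.83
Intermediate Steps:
l(g) = -3 + 5*g² (l(g) = -3 + 5*(g*g) = -3 + 5*g²)
A(F, q) = F*q
k(I) = √2*√I (k(I) = √(2*I) = √2*√I)
a(y) = -21 + 35*y (a(y) = -21 + 7*(y + y*4) = -21 + 7*(y + 4*y) = -21 + 7*(5*y) = -21 + 35*y)
k(l(2)) - a(-8) = √2*√(-3 + 5*2²) - (-21 + 35*(-8)) = √2*√(-3 + 5*4) - (-21 - 280) = √2*√(-3 + 20) - 1*(-301) = √2*√17 + 301 = √34 + 301 = 301 + √34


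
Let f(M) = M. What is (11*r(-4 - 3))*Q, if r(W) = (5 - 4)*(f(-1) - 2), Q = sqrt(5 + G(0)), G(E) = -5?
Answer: 0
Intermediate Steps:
Q = 0 (Q = sqrt(5 - 5) = sqrt(0) = 0)
r(W) = -3 (r(W) = (5 - 4)*(-1 - 2) = 1*(-3) = -3)
(11*r(-4 - 3))*Q = (11*(-3))*0 = -33*0 = 0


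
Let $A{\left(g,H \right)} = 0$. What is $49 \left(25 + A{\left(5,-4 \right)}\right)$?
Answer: $1225$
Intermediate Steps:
$49 \left(25 + A{\left(5,-4 \right)}\right) = 49 \left(25 + 0\right) = 49 \cdot 25 = 1225$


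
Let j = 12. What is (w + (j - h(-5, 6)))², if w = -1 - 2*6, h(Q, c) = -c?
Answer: 25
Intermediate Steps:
w = -13 (w = -1 - 12 = -13)
(w + (j - h(-5, 6)))² = (-13 + (12 - (-1)*6))² = (-13 + (12 - 1*(-6)))² = (-13 + (12 + 6))² = (-13 + 18)² = 5² = 25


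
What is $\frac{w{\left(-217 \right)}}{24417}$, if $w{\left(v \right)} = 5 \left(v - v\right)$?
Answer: $0$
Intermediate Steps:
$w{\left(v \right)} = 0$ ($w{\left(v \right)} = 5 \cdot 0 = 0$)
$\frac{w{\left(-217 \right)}}{24417} = \frac{0}{24417} = 0 \cdot \frac{1}{24417} = 0$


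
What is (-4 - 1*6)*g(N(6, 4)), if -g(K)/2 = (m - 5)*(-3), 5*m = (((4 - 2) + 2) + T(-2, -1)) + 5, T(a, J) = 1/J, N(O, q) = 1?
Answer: 204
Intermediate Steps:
m = 8/5 (m = ((((4 - 2) + 2) + 1/(-1)) + 5)/5 = (((2 + 2) - 1) + 5)/5 = ((4 - 1) + 5)/5 = (3 + 5)/5 = (1/5)*8 = 8/5 ≈ 1.6000)
g(K) = -102/5 (g(K) = -2*(8/5 - 5)*(-3) = -(-34)*(-3)/5 = -2*51/5 = -102/5)
(-4 - 1*6)*g(N(6, 4)) = (-4 - 1*6)*(-102/5) = (-4 - 6)*(-102/5) = -10*(-102/5) = 204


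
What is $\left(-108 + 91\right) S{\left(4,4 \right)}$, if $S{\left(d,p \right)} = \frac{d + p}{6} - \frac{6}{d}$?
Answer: $\frac{17}{6} \approx 2.8333$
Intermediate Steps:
$S{\left(d,p \right)} = - \frac{6}{d} + \frac{d}{6} + \frac{p}{6}$ ($S{\left(d,p \right)} = \left(d + p\right) \frac{1}{6} - \frac{6}{d} = \left(\frac{d}{6} + \frac{p}{6}\right) - \frac{6}{d} = - \frac{6}{d} + \frac{d}{6} + \frac{p}{6}$)
$\left(-108 + 91\right) S{\left(4,4 \right)} = \left(-108 + 91\right) \frac{-36 + 4 \left(4 + 4\right)}{6 \cdot 4} = - 17 \cdot \frac{1}{6} \cdot \frac{1}{4} \left(-36 + 4 \cdot 8\right) = - 17 \cdot \frac{1}{6} \cdot \frac{1}{4} \left(-36 + 32\right) = - 17 \cdot \frac{1}{6} \cdot \frac{1}{4} \left(-4\right) = \left(-17\right) \left(- \frac{1}{6}\right) = \frac{17}{6}$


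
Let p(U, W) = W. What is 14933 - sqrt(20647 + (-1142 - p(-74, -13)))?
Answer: 14933 - sqrt(19518) ≈ 14793.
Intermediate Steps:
14933 - sqrt(20647 + (-1142 - p(-74, -13))) = 14933 - sqrt(20647 + (-1142 - 1*(-13))) = 14933 - sqrt(20647 + (-1142 + 13)) = 14933 - sqrt(20647 - 1129) = 14933 - sqrt(19518)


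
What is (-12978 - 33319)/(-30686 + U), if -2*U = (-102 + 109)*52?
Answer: 46297/30868 ≈ 1.4998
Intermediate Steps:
U = -182 (U = -(-102 + 109)*52/2 = -7*52/2 = -1/2*364 = -182)
(-12978 - 33319)/(-30686 + U) = (-12978 - 33319)/(-30686 - 182) = -46297/(-30868) = -46297*(-1/30868) = 46297/30868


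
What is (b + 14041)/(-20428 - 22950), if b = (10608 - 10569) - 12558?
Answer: -761/21689 ≈ -0.035087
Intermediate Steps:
b = -12519 (b = 39 - 12558 = -12519)
(b + 14041)/(-20428 - 22950) = (-12519 + 14041)/(-20428 - 22950) = 1522/(-43378) = 1522*(-1/43378) = -761/21689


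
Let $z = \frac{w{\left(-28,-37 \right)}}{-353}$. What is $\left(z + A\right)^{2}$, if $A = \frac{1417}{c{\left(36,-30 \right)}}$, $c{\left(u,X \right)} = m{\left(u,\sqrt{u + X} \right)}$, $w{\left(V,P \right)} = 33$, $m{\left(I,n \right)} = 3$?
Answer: $\frac{250102010404}{1121481} \approx 2.2301 \cdot 10^{5}$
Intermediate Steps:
$c{\left(u,X \right)} = 3$
$z = - \frac{33}{353}$ ($z = \frac{33}{-353} = 33 \left(- \frac{1}{353}\right) = - \frac{33}{353} \approx -0.093484$)
$A = \frac{1417}{3} \approx 472.33$
$\left(z + A\right)^{2} = \left(- \frac{33}{353} + \frac{1417}{3}\right)^{2} = \left(\frac{500102}{1059}\right)^{2} = \frac{250102010404}{1121481}$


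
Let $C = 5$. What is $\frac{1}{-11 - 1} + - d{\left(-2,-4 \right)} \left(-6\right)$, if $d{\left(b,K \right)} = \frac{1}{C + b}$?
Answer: $\frac{23}{12} \approx 1.9167$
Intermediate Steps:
$d{\left(b,K \right)} = \frac{1}{5 + b}$
$\frac{1}{-11 - 1} + - d{\left(-2,-4 \right)} \left(-6\right) = \frac{1}{-11 - 1} + - \frac{1}{5 - 2} \left(-6\right) = \frac{1}{-12} + - \frac{1}{3} \left(-6\right) = - \frac{1}{12} + \left(-1\right) \frac{1}{3} \left(-6\right) = - \frac{1}{12} - -2 = - \frac{1}{12} + 2 = \frac{23}{12}$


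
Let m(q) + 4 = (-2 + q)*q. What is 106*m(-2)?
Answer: 424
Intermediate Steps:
m(q) = -4 + q*(-2 + q) (m(q) = -4 + (-2 + q)*q = -4 + q*(-2 + q))
106*m(-2) = 106*(-4 + (-2)² - 2*(-2)) = 106*(-4 + 4 + 4) = 106*4 = 424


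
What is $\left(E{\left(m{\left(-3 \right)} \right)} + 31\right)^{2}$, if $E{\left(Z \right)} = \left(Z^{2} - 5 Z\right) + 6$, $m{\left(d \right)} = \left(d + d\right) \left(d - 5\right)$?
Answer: $4414201$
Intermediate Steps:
$m{\left(d \right)} = 2 d \left(-5 + d\right)$
$E{\left(Z \right)} = 6 + Z^{2} - 5 Z$
$\left(E{\left(m{\left(-3 \right)} \right)} + 31\right)^{2} = \left(\left(6 + \left(2 \left(-3\right) \left(-5 - 3\right)\right)^{2} - 5 \cdot 2 \left(-3\right) \left(-5 - 3\right)\right) + 31\right)^{2} = \left(\left(6 + \left(2 \left(-3\right) \left(-8\right)\right)^{2} - 5 \cdot 2 \left(-3\right) \left(-8\right)\right) + 31\right)^{2} = \left(\left(6 + 48^{2} - 240\right) + 31\right)^{2} = \left(\left(6 + 2304 - 240\right) + 31\right)^{2} = \left(2070 + 31\right)^{2} = 2101^{2} = 4414201$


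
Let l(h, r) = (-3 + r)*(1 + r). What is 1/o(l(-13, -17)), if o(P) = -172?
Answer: -1/172 ≈ -0.0058140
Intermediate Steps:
l(h, r) = (1 + r)*(-3 + r)
1/o(l(-13, -17)) = 1/(-172) = -1/172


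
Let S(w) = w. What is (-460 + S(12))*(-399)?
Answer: 178752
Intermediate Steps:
(-460 + S(12))*(-399) = (-460 + 12)*(-399) = -448*(-399) = 178752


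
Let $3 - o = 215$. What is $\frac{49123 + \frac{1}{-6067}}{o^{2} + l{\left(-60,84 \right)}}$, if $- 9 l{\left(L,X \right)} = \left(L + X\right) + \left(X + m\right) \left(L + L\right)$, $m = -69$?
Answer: $\frac{111760965}{102702176} \approx 1.0882$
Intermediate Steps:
$o = -212$ ($o = 3 - 215 = -212$)
$l{\left(L,X \right)} = - \frac{L}{9} - \frac{X}{9} - \frac{2 L \left(-69 + X\right)}{9}$ ($l{\left(L,X \right)} = - \frac{\left(L + X\right) + \left(X - 69\right) \left(L + L\right)}{9} = - \frac{\left(L + X\right) + \left(-69 + X\right) 2 L}{9} = - \frac{\left(L + X\right) + 2 L \left(-69 + X\right)}{9} = - \frac{L + X + 2 L \left(-69 + X\right)}{9} = - \frac{L}{9} - \frac{X}{9} - \frac{2 L \left(-69 + X\right)}{9}$)
$\frac{49123 + \frac{1}{-6067}}{o^{2} + l{\left(-60,84 \right)}} = \frac{49123 + \frac{1}{-6067}}{\left(-212\right)^{2} - \left(\frac{2768}{3} - 1120\right)} = \frac{49123 - \frac{1}{6067}}{44944 - - \frac{592}{3}} = \frac{298029240}{6067 \left(44944 + \frac{592}{3}\right)} = \frac{298029240}{6067 \cdot \frac{135424}{3}} = \frac{298029240}{6067} \cdot \frac{3}{135424} = \frac{111760965}{102702176}$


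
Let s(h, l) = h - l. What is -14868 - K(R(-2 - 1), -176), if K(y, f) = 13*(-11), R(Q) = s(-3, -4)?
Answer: -14725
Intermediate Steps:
R(Q) = 1 (R(Q) = -3 - 1*(-4) = -3 + 4 = 1)
K(y, f) = -143
-14868 - K(R(-2 - 1), -176) = -14868 - 1*(-143) = -14868 + 143 = -14725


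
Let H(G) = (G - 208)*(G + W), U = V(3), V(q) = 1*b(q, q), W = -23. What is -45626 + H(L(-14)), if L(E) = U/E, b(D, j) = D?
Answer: -7995321/196 ≈ -40792.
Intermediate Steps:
V(q) = q (V(q) = 1*q = q)
U = 3
L(E) = 3/E
H(G) = (-208 + G)*(-23 + G) (H(G) = (G - 208)*(G - 23) = (-208 + G)*(-23 + G))
-45626 + H(L(-14)) = -45626 + (4784 + (3/(-14))² - 693/(-14)) = -45626 + (4784 + (3*(-1/14))² - 693*(-1)/14) = -45626 + (4784 + (-3/14)² - 231*(-3/14)) = -45626 + (4784 + 9/196 + 99/2) = -45626 + 947375/196 = -7995321/196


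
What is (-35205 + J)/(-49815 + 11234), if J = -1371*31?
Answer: 77706/38581 ≈ 2.0141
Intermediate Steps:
J = -42501
(-35205 + J)/(-49815 + 11234) = (-35205 - 42501)/(-49815 + 11234) = -77706/(-38581) = -77706*(-1/38581) = 77706/38581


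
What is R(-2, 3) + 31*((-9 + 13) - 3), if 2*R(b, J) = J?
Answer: 65/2 ≈ 32.500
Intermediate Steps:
R(b, J) = J/2
R(-2, 3) + 31*((-9 + 13) - 3) = (½)*3 + 31*((-9 + 13) - 3) = 3/2 + 31*(4 - 3) = 3/2 + 31*1 = 3/2 + 31 = 65/2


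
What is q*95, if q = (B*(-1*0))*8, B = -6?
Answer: 0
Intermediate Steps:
q = 0 (q = -(-6)*0*8 = -6*0*8 = 0*8 = 0)
q*95 = 0*95 = 0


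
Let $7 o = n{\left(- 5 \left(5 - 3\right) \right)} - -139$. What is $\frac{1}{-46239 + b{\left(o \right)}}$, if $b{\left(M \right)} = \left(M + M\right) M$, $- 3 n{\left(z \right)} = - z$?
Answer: $- \frac{441}{20060101} \approx -2.1984 \cdot 10^{-5}$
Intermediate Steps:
$n{\left(z \right)} = \frac{z}{3}$ ($n{\left(z \right)} = - \frac{\left(-1\right) z}{3} = \frac{z}{3}$)
$o = \frac{407}{21}$ ($o = \frac{\frac{\left(-5\right) \left(5 - 3\right)}{3} - -139}{7} = \frac{\frac{\left(-5\right) 2}{3} + 139}{7} = \frac{\frac{1}{3} \left(-10\right) + 139}{7} = \frac{- \frac{10}{3} + 139}{7} = \frac{1}{7} \cdot \frac{407}{3} = \frac{407}{21} \approx 19.381$)
$b{\left(M \right)} = 2 M^{2}$ ($b{\left(M \right)} = 2 M M = 2 M^{2}$)
$\frac{1}{-46239 + b{\left(o \right)}} = \frac{1}{-46239 + 2 \left(\frac{407}{21}\right)^{2}} = \frac{1}{-46239 + 2 \cdot \frac{165649}{441}} = \frac{1}{-46239 + \frac{331298}{441}} = \frac{1}{- \frac{20060101}{441}} = - \frac{441}{20060101}$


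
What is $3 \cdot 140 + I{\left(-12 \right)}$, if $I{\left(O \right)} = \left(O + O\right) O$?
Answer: $708$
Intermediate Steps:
$I{\left(O \right)} = 2 O^{2}$ ($I{\left(O \right)} = 2 O O = 2 O^{2}$)
$3 \cdot 140 + I{\left(-12 \right)} = 3 \cdot 140 + 2 \left(-12\right)^{2} = 420 + 2 \cdot 144 = 420 + 288 = 708$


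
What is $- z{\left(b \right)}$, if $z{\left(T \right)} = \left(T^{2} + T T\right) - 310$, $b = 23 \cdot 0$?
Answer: $310$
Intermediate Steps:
$b = 0$
$z{\left(T \right)} = -310 + 2 T^{2}$ ($z{\left(T \right)} = \left(T^{2} + T^{2}\right) - 310 = 2 T^{2} - 310 = -310 + 2 T^{2}$)
$- z{\left(b \right)} = - (-310 + 2 \cdot 0^{2}) = - (-310 + 2 \cdot 0) = - (-310 + 0) = \left(-1\right) \left(-310\right) = 310$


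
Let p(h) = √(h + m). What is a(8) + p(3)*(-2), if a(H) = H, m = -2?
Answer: 6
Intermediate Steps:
p(h) = √(-2 + h) (p(h) = √(h - 2) = √(-2 + h))
a(8) + p(3)*(-2) = 8 + √(-2 + 3)*(-2) = 8 + √1*(-2) = 8 + 1*(-2) = 8 - 2 = 6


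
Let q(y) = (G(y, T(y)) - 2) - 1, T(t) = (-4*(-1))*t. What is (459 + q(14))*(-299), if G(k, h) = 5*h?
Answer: -220064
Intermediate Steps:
T(t) = 4*t
q(y) = -3 + 20*y (q(y) = (5*(4*y) - 2) - 1 = (20*y - 2) - 1 = (-2 + 20*y) - 1 = -3 + 20*y)
(459 + q(14))*(-299) = (459 + (-3 + 20*14))*(-299) = (459 + (-3 + 280))*(-299) = (459 + 277)*(-299) = 736*(-299) = -220064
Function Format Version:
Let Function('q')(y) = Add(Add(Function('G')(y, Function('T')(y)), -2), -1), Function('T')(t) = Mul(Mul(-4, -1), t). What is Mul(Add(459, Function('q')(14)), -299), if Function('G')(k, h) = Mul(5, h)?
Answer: -220064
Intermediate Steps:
Function('T')(t) = Mul(4, t)
Function('q')(y) = Add(-3, Mul(20, y)) (Function('q')(y) = Add(Add(Mul(5, Mul(4, y)), -2), -1) = Add(Add(Mul(20, y), -2), -1) = Add(Add(-2, Mul(20, y)), -1) = Add(-3, Mul(20, y)))
Mul(Add(459, Function('q')(14)), -299) = Mul(Add(459, Add(-3, Mul(20, 14))), -299) = Mul(Add(459, Add(-3, 280)), -299) = Mul(Add(459, 277), -299) = Mul(736, -299) = -220064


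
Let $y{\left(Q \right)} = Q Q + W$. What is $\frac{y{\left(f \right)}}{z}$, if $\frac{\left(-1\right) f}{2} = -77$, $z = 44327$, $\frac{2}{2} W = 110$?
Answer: $\frac{1254}{2333} \approx 0.53751$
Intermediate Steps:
$W = 110$
$f = 154$ ($f = \left(-2\right) \left(-77\right) = 154$)
$y{\left(Q \right)} = 110 + Q^{2}$ ($y{\left(Q \right)} = Q Q + 110 = Q^{2} + 110 = 110 + Q^{2}$)
$\frac{y{\left(f \right)}}{z} = \frac{110 + 154^{2}}{44327} = \left(110 + 23716\right) \frac{1}{44327} = 23826 \cdot \frac{1}{44327} = \frac{1254}{2333}$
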